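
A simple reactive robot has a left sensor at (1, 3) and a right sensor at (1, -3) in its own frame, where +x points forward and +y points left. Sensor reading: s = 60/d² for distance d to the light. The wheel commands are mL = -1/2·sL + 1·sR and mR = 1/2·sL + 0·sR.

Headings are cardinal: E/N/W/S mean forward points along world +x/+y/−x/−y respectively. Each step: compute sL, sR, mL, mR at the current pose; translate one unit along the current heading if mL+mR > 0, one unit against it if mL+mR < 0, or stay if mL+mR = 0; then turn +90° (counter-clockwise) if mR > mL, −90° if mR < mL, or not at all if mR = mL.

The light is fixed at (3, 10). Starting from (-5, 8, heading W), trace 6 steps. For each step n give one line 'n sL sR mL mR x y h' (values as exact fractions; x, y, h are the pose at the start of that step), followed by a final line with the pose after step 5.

0 30/53 30/41 975/2173 15/53 -5 8 W
1 12/29 60/37 1518/1073 6/29 -6 8 N
2 15/17 3/4 21/68 15/34 -6 9 E
3 60/121 12/5 1302/605 30/121 -5 9 N
4 30/29 30/29 15/29 15/29 -5 10 E
5 4/3 4/3 2/3 2/3 -4 10 E
final -3 10 E

n=0: pose=(-5,8,W); sL=30/53, sR=30/41; mL=975/2173, mR=15/53; mL+mR=30/41 → advance +1; mR−mL=-360/2173 → turn -1·90°
n=1: pose=(-6,8,N); sL=12/29, sR=60/37; mL=1518/1073, mR=6/29; mL+mR=60/37 → advance +1; mR−mL=-1296/1073 → turn -1·90°
n=2: pose=(-6,9,E); sL=15/17, sR=3/4; mL=21/68, mR=15/34; mL+mR=3/4 → advance +1; mR−mL=9/68 → turn +1·90°
n=3: pose=(-5,9,N); sL=60/121, sR=12/5; mL=1302/605, mR=30/121; mL+mR=12/5 → advance +1; mR−mL=-1152/605 → turn -1·90°
n=4: pose=(-5,10,E); sL=30/29, sR=30/29; mL=15/29, mR=15/29; mL+mR=30/29 → advance +1; mR−mL=0 → turn +0·90°
n=5: pose=(-4,10,E); sL=4/3, sR=4/3; mL=2/3, mR=2/3; mL+mR=4/3 → advance +1; mR−mL=0 → turn +0·90°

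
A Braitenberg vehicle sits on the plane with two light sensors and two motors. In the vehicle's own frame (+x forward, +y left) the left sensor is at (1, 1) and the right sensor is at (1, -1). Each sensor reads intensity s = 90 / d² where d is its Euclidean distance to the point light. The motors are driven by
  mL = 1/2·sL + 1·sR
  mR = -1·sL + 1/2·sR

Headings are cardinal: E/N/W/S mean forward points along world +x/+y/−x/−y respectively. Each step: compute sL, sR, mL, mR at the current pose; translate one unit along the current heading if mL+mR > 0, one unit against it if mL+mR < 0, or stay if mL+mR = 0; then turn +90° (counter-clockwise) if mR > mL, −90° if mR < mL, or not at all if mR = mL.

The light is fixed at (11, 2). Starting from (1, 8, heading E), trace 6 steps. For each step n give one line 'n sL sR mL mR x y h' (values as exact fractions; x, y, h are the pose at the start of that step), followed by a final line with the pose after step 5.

n=0: pose=(1,8,E); sL=9/13, sR=45/53; mL=1647/1378, mR=-369/1378; mL+mR=639/689 → advance +1; mR−mL=-1008/689 → turn -1·90°
n=1: pose=(2,8,S); sL=90/89, sR=18/25; mL=2727/2225, mR=-1449/2225; mL+mR=1278/2225 → advance +1; mR−mL=-4176/2225 → turn -1·90°
n=2: pose=(2,7,W); sL=45/58, sR=45/68; mL=1035/986, mR=-1755/3944; mL+mR=2385/3944 → advance +1; mR−mL=-5895/3944 → turn -1·90°
n=3: pose=(1,7,N); sL=90/157, sR=10/13; mL=2155/2041, mR=-385/2041; mL+mR=1770/2041 → advance +1; mR−mL=-2540/2041 → turn -1·90°
n=4: pose=(1,8,E); sL=9/13, sR=45/53; mL=1647/1378, mR=-369/1378; mL+mR=639/689 → advance +1; mR−mL=-1008/689 → turn -1·90°
n=5: pose=(2,8,S); sL=90/89, sR=18/25; mL=2727/2225, mR=-1449/2225; mL+mR=1278/2225 → advance +1; mR−mL=-4176/2225 → turn -1·90°

0 9/13 45/53 1647/1378 -369/1378 1 8 E
1 90/89 18/25 2727/2225 -1449/2225 2 8 S
2 45/58 45/68 1035/986 -1755/3944 2 7 W
3 90/157 10/13 2155/2041 -385/2041 1 7 N
4 9/13 45/53 1647/1378 -369/1378 1 8 E
5 90/89 18/25 2727/2225 -1449/2225 2 8 S
final 2 7 W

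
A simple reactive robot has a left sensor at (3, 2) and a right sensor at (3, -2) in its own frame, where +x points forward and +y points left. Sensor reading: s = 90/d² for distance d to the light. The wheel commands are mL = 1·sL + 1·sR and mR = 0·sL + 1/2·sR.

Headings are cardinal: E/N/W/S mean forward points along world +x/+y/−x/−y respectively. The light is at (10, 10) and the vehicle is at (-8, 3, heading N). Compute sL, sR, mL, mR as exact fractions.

left sensor world pos  = (-10, 6); dL² = 416
right sensor world pos = (-6, 6); dR² = 272
sL = 90/416 = 45/208
sR = 90/272 = 45/136
mL = 1·sL + 1·sR = 1935/3536
mR = 0·sL + 1/2·sR = 45/272

45/208 45/136 1935/3536 45/272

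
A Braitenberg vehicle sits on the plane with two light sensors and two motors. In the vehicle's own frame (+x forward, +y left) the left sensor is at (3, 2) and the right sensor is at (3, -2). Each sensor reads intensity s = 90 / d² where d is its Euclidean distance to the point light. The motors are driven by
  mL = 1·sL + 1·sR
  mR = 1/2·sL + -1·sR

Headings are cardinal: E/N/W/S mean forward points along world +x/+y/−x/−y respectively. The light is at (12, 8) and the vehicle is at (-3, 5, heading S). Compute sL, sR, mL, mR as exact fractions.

left sensor world pos  = (-1, 2); dL² = 205
right sensor world pos = (-5, 2); dR² = 325
sL = 90/205 = 18/41
sR = 90/325 = 18/65
mL = 1·sL + 1·sR = 1908/2665
mR = 1/2·sL + -1·sR = -153/2665

18/41 18/65 1908/2665 -153/2665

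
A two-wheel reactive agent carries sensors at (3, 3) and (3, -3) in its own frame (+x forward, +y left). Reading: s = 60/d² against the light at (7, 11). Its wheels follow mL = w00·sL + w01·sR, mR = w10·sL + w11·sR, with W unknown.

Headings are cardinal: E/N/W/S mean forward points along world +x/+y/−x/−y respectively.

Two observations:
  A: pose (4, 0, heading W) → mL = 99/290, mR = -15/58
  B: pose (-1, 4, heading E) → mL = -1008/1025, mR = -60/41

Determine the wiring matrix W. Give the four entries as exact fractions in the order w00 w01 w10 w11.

-1 1 -1 0

obs A: pose=(4,0,W) → sL=15/58, sR=3/5, mL=99/290, mR=-15/58
obs B: pose=(-1,4,E) → sL=60/41, sR=12/25, mL=-1008/1025, mR=-60/41
sensor matrix S = [[15/58, 3/5], [60/41, 12/25]]; det S = -4482/5945
solve [mL_A; mL_B] = S·[w00; w01] and [mR_A; mR_B] = S·[w10; w11]:
  w00 = -1, w01 = 1, w10 = -1, w11 = 0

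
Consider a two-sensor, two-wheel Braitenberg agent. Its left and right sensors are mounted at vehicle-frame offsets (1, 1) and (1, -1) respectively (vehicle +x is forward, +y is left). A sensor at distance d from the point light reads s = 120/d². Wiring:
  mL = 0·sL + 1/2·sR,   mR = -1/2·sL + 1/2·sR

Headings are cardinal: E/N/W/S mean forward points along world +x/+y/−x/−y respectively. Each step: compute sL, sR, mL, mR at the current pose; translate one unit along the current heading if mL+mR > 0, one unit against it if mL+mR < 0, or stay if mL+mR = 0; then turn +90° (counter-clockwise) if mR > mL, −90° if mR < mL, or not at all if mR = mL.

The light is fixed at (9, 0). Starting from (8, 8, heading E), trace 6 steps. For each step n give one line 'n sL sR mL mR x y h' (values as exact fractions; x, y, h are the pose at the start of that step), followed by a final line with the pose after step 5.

0 40/27 120/49 60/49 640/1323 8 8 E
1 12/5 12/5 6/5 0 9 8 S
2 120/37 24/13 12/13 -336/481 9 7 W
3 30/17 15/8 15/16 15/272 8 7 N
4 40/27 120/49 60/49 640/1323 8 8 E
5 12/5 12/5 6/5 0 9 8 S
final 9 7 W

n=0: pose=(8,8,E); sL=40/27, sR=120/49; mL=60/49, mR=640/1323; mL+mR=2260/1323 → advance +1; mR−mL=-20/27 → turn -1·90°
n=1: pose=(9,8,S); sL=12/5, sR=12/5; mL=6/5, mR=0; mL+mR=6/5 → advance +1; mR−mL=-6/5 → turn -1·90°
n=2: pose=(9,7,W); sL=120/37, sR=24/13; mL=12/13, mR=-336/481; mL+mR=108/481 → advance +1; mR−mL=-60/37 → turn -1·90°
n=3: pose=(8,7,N); sL=30/17, sR=15/8; mL=15/16, mR=15/272; mL+mR=135/136 → advance +1; mR−mL=-15/17 → turn -1·90°
n=4: pose=(8,8,E); sL=40/27, sR=120/49; mL=60/49, mR=640/1323; mL+mR=2260/1323 → advance +1; mR−mL=-20/27 → turn -1·90°
n=5: pose=(9,8,S); sL=12/5, sR=12/5; mL=6/5, mR=0; mL+mR=6/5 → advance +1; mR−mL=-6/5 → turn -1·90°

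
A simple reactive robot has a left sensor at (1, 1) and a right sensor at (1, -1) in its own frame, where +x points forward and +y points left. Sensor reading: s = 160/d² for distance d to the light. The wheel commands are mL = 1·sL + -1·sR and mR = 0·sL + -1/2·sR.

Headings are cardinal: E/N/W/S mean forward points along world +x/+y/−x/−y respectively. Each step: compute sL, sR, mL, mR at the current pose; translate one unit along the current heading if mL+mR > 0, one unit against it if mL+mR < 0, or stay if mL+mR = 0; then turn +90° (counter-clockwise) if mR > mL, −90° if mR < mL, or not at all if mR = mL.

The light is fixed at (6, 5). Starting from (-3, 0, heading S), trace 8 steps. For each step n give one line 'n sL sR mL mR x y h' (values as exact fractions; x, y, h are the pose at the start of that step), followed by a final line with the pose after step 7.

0 8/5 20/17 36/85 -10/17 -3 0 S
1 32/25 160/109 -512/2725 -80/109 -3 1 W
2 16/9 80/29 -256/261 -40/29 -2 1 N
3 32/13 32/17 128/221 -16/17 -2 0 E
4 8/5 20/17 36/85 -10/17 -3 0 S
5 32/25 160/109 -512/2725 -80/109 -3 1 W
6 16/9 80/29 -256/261 -40/29 -2 1 N
7 32/13 32/17 128/221 -16/17 -2 0 E
final -3 0 S

n=0: pose=(-3,0,S); sL=8/5, sR=20/17; mL=36/85, mR=-10/17; mL+mR=-14/85 → advance -1; mR−mL=-86/85 → turn -1·90°
n=1: pose=(-3,1,W); sL=32/25, sR=160/109; mL=-512/2725, mR=-80/109; mL+mR=-2512/2725 → advance -1; mR−mL=-1488/2725 → turn -1·90°
n=2: pose=(-2,1,N); sL=16/9, sR=80/29; mL=-256/261, mR=-40/29; mL+mR=-616/261 → advance -1; mR−mL=-104/261 → turn -1·90°
n=3: pose=(-2,0,E); sL=32/13, sR=32/17; mL=128/221, mR=-16/17; mL+mR=-80/221 → advance -1; mR−mL=-336/221 → turn -1·90°
n=4: pose=(-3,0,S); sL=8/5, sR=20/17; mL=36/85, mR=-10/17; mL+mR=-14/85 → advance -1; mR−mL=-86/85 → turn -1·90°
n=5: pose=(-3,1,W); sL=32/25, sR=160/109; mL=-512/2725, mR=-80/109; mL+mR=-2512/2725 → advance -1; mR−mL=-1488/2725 → turn -1·90°
n=6: pose=(-2,1,N); sL=16/9, sR=80/29; mL=-256/261, mR=-40/29; mL+mR=-616/261 → advance -1; mR−mL=-104/261 → turn -1·90°
n=7: pose=(-2,0,E); sL=32/13, sR=32/17; mL=128/221, mR=-16/17; mL+mR=-80/221 → advance -1; mR−mL=-336/221 → turn -1·90°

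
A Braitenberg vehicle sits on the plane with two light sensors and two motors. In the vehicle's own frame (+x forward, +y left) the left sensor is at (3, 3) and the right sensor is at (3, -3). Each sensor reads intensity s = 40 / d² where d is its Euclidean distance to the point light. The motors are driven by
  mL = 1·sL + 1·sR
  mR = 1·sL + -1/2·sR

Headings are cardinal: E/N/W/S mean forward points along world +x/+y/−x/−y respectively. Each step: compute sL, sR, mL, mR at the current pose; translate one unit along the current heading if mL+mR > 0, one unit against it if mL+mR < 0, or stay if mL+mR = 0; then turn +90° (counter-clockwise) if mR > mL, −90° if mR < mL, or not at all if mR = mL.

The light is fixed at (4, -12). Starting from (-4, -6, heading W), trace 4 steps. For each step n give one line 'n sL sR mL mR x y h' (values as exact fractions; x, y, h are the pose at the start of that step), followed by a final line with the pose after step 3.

n=0: pose=(-4,-6,W); sL=4/13, sR=20/101; mL=664/1313, mR=274/1313; mL+mR=938/1313 → advance +1; mR−mL=-30/101 → turn -1·90°
n=1: pose=(-5,-6,N); sL=8/45, sR=40/117; mL=304/585, mR=4/585; mL+mR=308/585 → advance +1; mR−mL=-20/39 → turn -1·90°
n=2: pose=(-5,-5,E); sL=5/17, sR=10/13; mL=235/221, mR=-20/221; mL+mR=215/221 → advance +1; mR−mL=-15/13 → turn -1·90°
n=3: pose=(-4,-5,S); sL=40/41, sR=40/137; mL=7120/5617, mR=4660/5617; mL+mR=11780/5617 → advance +1; mR−mL=-60/137 → turn -1·90°

0 4/13 20/101 664/1313 274/1313 -4 -6 W
1 8/45 40/117 304/585 4/585 -5 -6 N
2 5/17 10/13 235/221 -20/221 -5 -5 E
3 40/41 40/137 7120/5617 4660/5617 -4 -5 S
final -4 -6 W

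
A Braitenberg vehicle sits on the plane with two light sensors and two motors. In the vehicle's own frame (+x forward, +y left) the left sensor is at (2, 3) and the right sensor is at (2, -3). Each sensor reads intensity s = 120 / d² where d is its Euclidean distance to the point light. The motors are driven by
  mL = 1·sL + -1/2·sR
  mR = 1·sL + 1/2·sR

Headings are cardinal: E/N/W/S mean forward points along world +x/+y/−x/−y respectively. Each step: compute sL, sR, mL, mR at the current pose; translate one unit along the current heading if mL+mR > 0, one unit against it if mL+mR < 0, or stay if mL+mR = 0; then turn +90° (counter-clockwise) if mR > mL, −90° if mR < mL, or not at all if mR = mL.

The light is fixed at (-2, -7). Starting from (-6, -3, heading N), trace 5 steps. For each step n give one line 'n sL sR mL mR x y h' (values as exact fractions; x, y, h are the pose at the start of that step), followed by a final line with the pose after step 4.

n=0: pose=(-6,-3,N); sL=24/17, sR=120/37; mL=-132/629, mR=1908/629; mL+mR=48/17 → advance +1; mR−mL=120/37 → turn +1·90°
n=1: pose=(-6,-2,W); sL=3, sR=6/5; mL=12/5, mR=18/5; mL+mR=6 → advance +1; mR−mL=6/5 → turn +1·90°
n=2: pose=(-7,-2,S); sL=120/13, sR=120/73; mL=7980/949, mR=9540/949; mL+mR=240/13 → advance +1; mR−mL=120/73 → turn +1·90°
n=3: pose=(-7,-3,E); sL=60/29, sR=12; mL=-114/29, mR=234/29; mL+mR=120/29 → advance +1; mR−mL=12 → turn +1·90°
n=4: pose=(-6,-3,N); sL=24/17, sR=120/37; mL=-132/629, mR=1908/629; mL+mR=48/17 → advance +1; mR−mL=120/37 → turn +1·90°

0 24/17 120/37 -132/629 1908/629 -6 -3 N
1 3 6/5 12/5 18/5 -6 -2 W
2 120/13 120/73 7980/949 9540/949 -7 -2 S
3 60/29 12 -114/29 234/29 -7 -3 E
4 24/17 120/37 -132/629 1908/629 -6 -3 N
final -6 -2 W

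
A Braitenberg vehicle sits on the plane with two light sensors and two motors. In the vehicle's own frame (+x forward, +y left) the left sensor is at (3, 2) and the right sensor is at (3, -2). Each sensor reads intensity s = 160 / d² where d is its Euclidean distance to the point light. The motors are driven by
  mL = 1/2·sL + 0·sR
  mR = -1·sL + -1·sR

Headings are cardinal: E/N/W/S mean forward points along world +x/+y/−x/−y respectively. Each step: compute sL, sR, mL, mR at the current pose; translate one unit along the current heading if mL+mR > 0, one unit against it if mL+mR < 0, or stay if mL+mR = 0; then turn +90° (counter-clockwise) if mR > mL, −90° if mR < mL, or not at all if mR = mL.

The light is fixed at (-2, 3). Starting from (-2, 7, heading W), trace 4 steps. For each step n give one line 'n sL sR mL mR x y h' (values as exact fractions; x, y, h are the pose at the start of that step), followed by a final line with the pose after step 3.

0 160/13 32/9 80/13 -1856/117 -2 7 W
1 16/5 80/29 8/5 -864/145 -1 7 N
2 160/41 160/17 80/41 -9280/697 -1 6 E
3 40 40 20 -80 -2 6 S
final -2 7 W

n=0: pose=(-2,7,W); sL=160/13, sR=32/9; mL=80/13, mR=-1856/117; mL+mR=-1136/117 → advance -1; mR−mL=-2576/117 → turn -1·90°
n=1: pose=(-1,7,N); sL=16/5, sR=80/29; mL=8/5, mR=-864/145; mL+mR=-632/145 → advance -1; mR−mL=-1096/145 → turn -1·90°
n=2: pose=(-1,6,E); sL=160/41, sR=160/17; mL=80/41, mR=-9280/697; mL+mR=-7920/697 → advance -1; mR−mL=-10640/697 → turn -1·90°
n=3: pose=(-2,6,S); sL=40, sR=40; mL=20, mR=-80; mL+mR=-60 → advance -1; mR−mL=-100 → turn -1·90°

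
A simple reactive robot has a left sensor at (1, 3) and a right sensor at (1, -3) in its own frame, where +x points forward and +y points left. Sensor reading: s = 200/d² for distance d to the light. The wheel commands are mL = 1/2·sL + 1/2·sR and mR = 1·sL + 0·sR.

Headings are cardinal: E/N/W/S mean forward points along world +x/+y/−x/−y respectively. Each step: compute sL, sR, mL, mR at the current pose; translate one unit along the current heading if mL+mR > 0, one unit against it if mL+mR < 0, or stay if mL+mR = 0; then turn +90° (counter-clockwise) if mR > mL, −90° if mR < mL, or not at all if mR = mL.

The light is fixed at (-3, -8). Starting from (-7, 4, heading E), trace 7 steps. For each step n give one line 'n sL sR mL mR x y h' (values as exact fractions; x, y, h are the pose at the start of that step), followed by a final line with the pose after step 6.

n=0: pose=(-7,4,E); sL=100/117, sR=20/9; mL=20/13, mR=100/117; mL+mR=280/117 → advance +1; mR−mL=-80/117 → turn -1·90°
n=1: pose=(-6,4,S); sL=200/121, sR=200/157; mL=27800/18997, mR=200/121; mL+mR=59200/18997 → advance +1; mR−mL=3600/18997 → turn +1·90°
n=2: pose=(-6,3,E); sL=1, sR=50/17; mL=67/34, mR=1; mL+mR=101/34 → advance +1; mR−mL=-33/34 → turn -1·90°
n=3: pose=(-5,3,S); sL=200/101, sR=8/5; mL=904/505, mR=200/101; mL+mR=1904/505 → advance +1; mR−mL=96/505 → turn +1·90°
n=4: pose=(-5,2,E); sL=20/17, sR=4; mL=44/17, mR=20/17; mL+mR=64/17 → advance +1; mR−mL=-24/17 → turn -1·90°
n=5: pose=(-4,2,S); sL=40/17, sR=200/97; mL=3640/1649, mR=40/17; mL+mR=7520/1649 → advance +1; mR−mL=240/1649 → turn +1·90°
n=6: pose=(-4,1,E); sL=25/18, sR=50/9; mL=125/36, mR=25/18; mL+mR=175/36 → advance +1; mR−mL=-25/12 → turn -1·90°

0 100/117 20/9 20/13 100/117 -7 4 E
1 200/121 200/157 27800/18997 200/121 -6 4 S
2 1 50/17 67/34 1 -6 3 E
3 200/101 8/5 904/505 200/101 -5 3 S
4 20/17 4 44/17 20/17 -5 2 E
5 40/17 200/97 3640/1649 40/17 -4 2 S
6 25/18 50/9 125/36 25/18 -4 1 E
final -3 1 S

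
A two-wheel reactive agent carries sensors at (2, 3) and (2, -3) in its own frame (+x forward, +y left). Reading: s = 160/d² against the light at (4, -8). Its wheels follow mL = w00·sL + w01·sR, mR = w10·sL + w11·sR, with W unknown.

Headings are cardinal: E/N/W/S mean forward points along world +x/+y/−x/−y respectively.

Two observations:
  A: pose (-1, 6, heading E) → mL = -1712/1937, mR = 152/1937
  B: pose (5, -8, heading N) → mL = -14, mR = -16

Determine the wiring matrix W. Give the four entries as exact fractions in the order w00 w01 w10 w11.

obs A: pose=(-1,6,E) → sL=80/149, sR=16/13, mL=-1712/1937, mR=152/1937
obs B: pose=(5,-8,N) → sL=20, sR=8, mL=-14, mR=-16
sensor matrix S = [[80/149, 16/13], [20, 8]]; det S = -39360/1937
solve [mL_A; mL_B] = S·[w00; w01] and [mR_A; mR_B] = S·[w10; w11]:
  w00 = -1/2, w01 = -1/2, w10 = -1, w11 = 1/2

-1/2 -1/2 -1 1/2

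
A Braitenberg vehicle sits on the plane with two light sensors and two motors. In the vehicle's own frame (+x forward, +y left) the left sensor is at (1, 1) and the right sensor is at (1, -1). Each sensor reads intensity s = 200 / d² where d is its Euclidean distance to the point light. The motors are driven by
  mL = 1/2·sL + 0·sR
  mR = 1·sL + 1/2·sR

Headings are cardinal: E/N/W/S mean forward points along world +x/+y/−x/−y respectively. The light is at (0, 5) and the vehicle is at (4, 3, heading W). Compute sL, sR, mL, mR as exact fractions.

100/9 20 50/9 190/9

left sensor world pos  = (3, 2); dL² = 18
right sensor world pos = (3, 4); dR² = 10
sL = 200/18 = 100/9
sR = 200/10 = 20
mL = 1/2·sL + 0·sR = 50/9
mR = 1·sL + 1/2·sR = 190/9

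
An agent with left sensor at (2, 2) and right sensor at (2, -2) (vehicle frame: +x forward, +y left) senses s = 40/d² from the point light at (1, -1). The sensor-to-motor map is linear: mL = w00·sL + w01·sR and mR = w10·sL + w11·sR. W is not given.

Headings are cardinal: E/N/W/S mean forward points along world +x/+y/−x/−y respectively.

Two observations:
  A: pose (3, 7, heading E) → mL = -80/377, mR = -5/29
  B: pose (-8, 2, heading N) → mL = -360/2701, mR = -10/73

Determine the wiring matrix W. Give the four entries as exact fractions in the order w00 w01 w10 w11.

1/2 -1/2 -1/2 0

obs A: pose=(3,7,E) → sL=10/29, sR=10/13, mL=-80/377, mR=-5/29
obs B: pose=(-8,2,N) → sL=20/73, sR=20/37, mL=-360/2701, mR=-10/73
sensor matrix S = [[10/29, 10/13], [20/73, 20/37]]; det S = -24800/1018277
solve [mL_A; mL_B] = S·[w00; w01] and [mR_A; mR_B] = S·[w10; w11]:
  w00 = 1/2, w01 = -1/2, w10 = -1/2, w11 = 0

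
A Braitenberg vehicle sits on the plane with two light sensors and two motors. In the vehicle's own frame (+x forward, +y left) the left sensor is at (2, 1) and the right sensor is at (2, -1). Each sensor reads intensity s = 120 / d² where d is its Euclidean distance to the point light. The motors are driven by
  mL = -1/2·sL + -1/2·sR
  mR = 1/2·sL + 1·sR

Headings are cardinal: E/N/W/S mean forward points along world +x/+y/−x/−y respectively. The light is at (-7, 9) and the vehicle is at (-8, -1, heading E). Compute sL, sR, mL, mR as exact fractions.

left sensor world pos  = (-6, 0); dL² = 82
right sensor world pos = (-6, -2); dR² = 122
sL = 120/82 = 60/41
sR = 120/122 = 60/61
mL = -1/2·sL + -1/2·sR = -3060/2501
mR = 1/2·sL + 1·sR = 4290/2501

60/41 60/61 -3060/2501 4290/2501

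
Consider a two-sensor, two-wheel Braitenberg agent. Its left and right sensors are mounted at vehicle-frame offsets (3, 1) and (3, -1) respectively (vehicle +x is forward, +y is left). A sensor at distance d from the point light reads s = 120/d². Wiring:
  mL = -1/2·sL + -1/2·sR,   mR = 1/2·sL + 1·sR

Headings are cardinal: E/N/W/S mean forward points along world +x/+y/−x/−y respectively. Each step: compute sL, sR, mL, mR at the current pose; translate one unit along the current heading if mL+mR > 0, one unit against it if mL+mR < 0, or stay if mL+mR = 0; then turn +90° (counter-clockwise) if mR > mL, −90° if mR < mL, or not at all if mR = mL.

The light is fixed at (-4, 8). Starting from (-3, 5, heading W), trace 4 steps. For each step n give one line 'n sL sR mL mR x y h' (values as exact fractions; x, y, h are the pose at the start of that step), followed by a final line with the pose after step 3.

0 6 15 -21/2 18 -3 5 W
1 120/37 120/37 -120/37 180/37 -4 5 S
2 20/3 60/17 -260/51 350/51 -4 4 E
3 120 24 -72 84 -3 4 N
final -3 5 W

n=0: pose=(-3,5,W); sL=6, sR=15; mL=-21/2, mR=18; mL+mR=15/2 → advance +1; mR−mL=57/2 → turn +1·90°
n=1: pose=(-4,5,S); sL=120/37, sR=120/37; mL=-120/37, mR=180/37; mL+mR=60/37 → advance +1; mR−mL=300/37 → turn +1·90°
n=2: pose=(-4,4,E); sL=20/3, sR=60/17; mL=-260/51, mR=350/51; mL+mR=30/17 → advance +1; mR−mL=610/51 → turn +1·90°
n=3: pose=(-3,4,N); sL=120, sR=24; mL=-72, mR=84; mL+mR=12 → advance +1; mR−mL=156 → turn +1·90°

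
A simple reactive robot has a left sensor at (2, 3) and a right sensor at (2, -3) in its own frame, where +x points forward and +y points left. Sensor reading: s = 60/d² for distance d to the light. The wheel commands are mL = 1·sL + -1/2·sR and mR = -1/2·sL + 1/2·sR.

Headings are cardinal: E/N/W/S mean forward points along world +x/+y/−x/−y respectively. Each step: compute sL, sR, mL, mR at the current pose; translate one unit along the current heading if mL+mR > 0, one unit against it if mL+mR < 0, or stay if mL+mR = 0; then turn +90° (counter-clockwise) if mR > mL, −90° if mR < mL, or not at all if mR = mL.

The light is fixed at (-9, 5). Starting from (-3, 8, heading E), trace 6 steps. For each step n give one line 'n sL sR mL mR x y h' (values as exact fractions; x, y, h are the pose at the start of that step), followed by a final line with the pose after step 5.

n=0: pose=(-3,8,E); sL=3/5, sR=15/16; mL=21/160, mR=27/160; mL+mR=3/10 → advance +1; mR−mL=3/80 → turn +1·90°
n=1: pose=(-2,8,N); sL=60/41, sR=12/25; mL=1254/1025, mR=-504/1025; mL+mR=30/41 → advance +1; mR−mL=-1758/1025 → turn -1·90°
n=2: pose=(-2,9,E); sL=6/13, sR=30/41; mL=51/533, mR=72/533; mL+mR=3/13 → advance +1; mR−mL=21/533 → turn +1·90°
n=3: pose=(-1,9,N); sL=60/61, sR=60/157; mL=7590/9577, mR=-2880/9577; mL+mR=30/61 → advance +1; mR−mL=-10470/9577 → turn -1·90°
n=4: pose=(-1,10,E); sL=15/41, sR=15/26; mL=165/2132, mR=225/2132; mL+mR=15/82 → advance +1; mR−mL=15/533 → turn +1·90°
n=5: pose=(0,10,N); sL=12/17, sR=60/193; mL=1806/3281, mR=-648/3281; mL+mR=6/17 → advance +1; mR−mL=-2454/3281 → turn -1·90°

0 3/5 15/16 21/160 27/160 -3 8 E
1 60/41 12/25 1254/1025 -504/1025 -2 8 N
2 6/13 30/41 51/533 72/533 -2 9 E
3 60/61 60/157 7590/9577 -2880/9577 -1 9 N
4 15/41 15/26 165/2132 225/2132 -1 10 E
5 12/17 60/193 1806/3281 -648/3281 0 10 N
final 0 11 E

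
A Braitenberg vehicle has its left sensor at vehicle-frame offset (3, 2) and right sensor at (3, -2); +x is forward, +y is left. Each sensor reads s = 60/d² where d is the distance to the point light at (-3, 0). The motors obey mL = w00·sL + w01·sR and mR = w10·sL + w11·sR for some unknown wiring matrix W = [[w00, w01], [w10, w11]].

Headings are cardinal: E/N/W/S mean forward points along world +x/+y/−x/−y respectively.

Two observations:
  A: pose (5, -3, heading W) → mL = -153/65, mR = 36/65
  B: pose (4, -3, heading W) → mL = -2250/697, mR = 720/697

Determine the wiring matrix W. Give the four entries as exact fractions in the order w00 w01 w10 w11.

-1 -1/2 -1/2 1/2

obs A: pose=(5,-3,W) → sL=6/5, sR=30/13, mL=-153/65, mR=36/65
obs B: pose=(4,-3,W) → sL=60/41, sR=60/17, mL=-2250/697, mR=720/697
sensor matrix S = [[6/5, 30/13], [60/41, 60/17]]; det S = 7776/9061
solve [mL_A; mL_B] = S·[w00; w01] and [mR_A; mR_B] = S·[w10; w11]:
  w00 = -1, w01 = -1/2, w10 = -1/2, w11 = 1/2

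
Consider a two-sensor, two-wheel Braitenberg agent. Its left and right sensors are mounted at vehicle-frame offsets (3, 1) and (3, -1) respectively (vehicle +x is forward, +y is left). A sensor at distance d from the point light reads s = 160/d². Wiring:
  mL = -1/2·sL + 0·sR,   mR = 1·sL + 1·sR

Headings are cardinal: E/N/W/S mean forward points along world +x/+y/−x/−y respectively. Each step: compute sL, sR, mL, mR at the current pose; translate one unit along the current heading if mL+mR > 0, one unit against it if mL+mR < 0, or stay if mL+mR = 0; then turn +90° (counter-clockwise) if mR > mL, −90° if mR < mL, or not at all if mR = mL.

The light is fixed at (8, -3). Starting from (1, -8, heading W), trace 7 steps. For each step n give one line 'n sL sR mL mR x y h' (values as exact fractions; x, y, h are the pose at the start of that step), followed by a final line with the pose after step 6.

0 20/17 40/29 -10/17 1260/493 1 -8 W
1 160/113 32/29 -80/113 8256/3277 0 -8 S
2 16/5 80/37 -8/5 992/185 0 -9 E
3 160/73 32/9 -80/73 3776/657 1 -9 N
4 20/17 40/29 -10/17 1260/493 1 -8 W
5 160/113 32/29 -80/113 8256/3277 0 -8 S
6 16/5 80/37 -8/5 992/185 0 -9 E
final 1 -9 N

n=0: pose=(1,-8,W); sL=20/17, sR=40/29; mL=-10/17, mR=1260/493; mL+mR=970/493 → advance +1; mR−mL=1550/493 → turn +1·90°
n=1: pose=(0,-8,S); sL=160/113, sR=32/29; mL=-80/113, mR=8256/3277; mL+mR=5936/3277 → advance +1; mR−mL=10576/3277 → turn +1·90°
n=2: pose=(0,-9,E); sL=16/5, sR=80/37; mL=-8/5, mR=992/185; mL+mR=696/185 → advance +1; mR−mL=1288/185 → turn +1·90°
n=3: pose=(1,-9,N); sL=160/73, sR=32/9; mL=-80/73, mR=3776/657; mL+mR=3056/657 → advance +1; mR−mL=4496/657 → turn +1·90°
n=4: pose=(1,-8,W); sL=20/17, sR=40/29; mL=-10/17, mR=1260/493; mL+mR=970/493 → advance +1; mR−mL=1550/493 → turn +1·90°
n=5: pose=(0,-8,S); sL=160/113, sR=32/29; mL=-80/113, mR=8256/3277; mL+mR=5936/3277 → advance +1; mR−mL=10576/3277 → turn +1·90°
n=6: pose=(0,-9,E); sL=16/5, sR=80/37; mL=-8/5, mR=992/185; mL+mR=696/185 → advance +1; mR−mL=1288/185 → turn +1·90°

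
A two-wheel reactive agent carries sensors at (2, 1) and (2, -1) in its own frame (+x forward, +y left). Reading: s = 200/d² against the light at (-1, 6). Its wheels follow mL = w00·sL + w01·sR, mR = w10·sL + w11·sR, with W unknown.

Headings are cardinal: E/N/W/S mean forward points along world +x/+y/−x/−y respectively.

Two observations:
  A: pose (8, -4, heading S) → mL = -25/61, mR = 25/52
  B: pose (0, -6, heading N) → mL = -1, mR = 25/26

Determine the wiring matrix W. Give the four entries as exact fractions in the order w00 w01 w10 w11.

obs A: pose=(8,-4,S) → sL=50/61, sR=25/26, mL=-25/61, mR=25/52
obs B: pose=(0,-6,N) → sL=2, sR=25/13, mL=-1, mR=25/26
sensor matrix S = [[50/61, 25/26], [2, 25/13]]; det S = -275/793
solve [mL_A; mL_B] = S·[w00; w01] and [mR_A; mR_B] = S·[w10; w11]:
  w00 = -1/2, w01 = 0, w10 = 0, w11 = 1/2

-1/2 0 0 1/2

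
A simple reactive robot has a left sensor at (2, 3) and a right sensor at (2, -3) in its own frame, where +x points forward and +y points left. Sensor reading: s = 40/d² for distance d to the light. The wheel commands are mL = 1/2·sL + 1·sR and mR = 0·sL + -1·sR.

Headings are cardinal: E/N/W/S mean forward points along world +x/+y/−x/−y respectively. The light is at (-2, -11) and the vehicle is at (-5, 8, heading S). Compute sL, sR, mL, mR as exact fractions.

40/289 8/65 3612/18785 -8/65

left sensor world pos  = (-2, 6); dL² = 289
right sensor world pos = (-8, 6); dR² = 325
sL = 40/289 = 40/289
sR = 40/325 = 8/65
mL = 1/2·sL + 1·sR = 3612/18785
mR = 0·sL + -1·sR = -8/65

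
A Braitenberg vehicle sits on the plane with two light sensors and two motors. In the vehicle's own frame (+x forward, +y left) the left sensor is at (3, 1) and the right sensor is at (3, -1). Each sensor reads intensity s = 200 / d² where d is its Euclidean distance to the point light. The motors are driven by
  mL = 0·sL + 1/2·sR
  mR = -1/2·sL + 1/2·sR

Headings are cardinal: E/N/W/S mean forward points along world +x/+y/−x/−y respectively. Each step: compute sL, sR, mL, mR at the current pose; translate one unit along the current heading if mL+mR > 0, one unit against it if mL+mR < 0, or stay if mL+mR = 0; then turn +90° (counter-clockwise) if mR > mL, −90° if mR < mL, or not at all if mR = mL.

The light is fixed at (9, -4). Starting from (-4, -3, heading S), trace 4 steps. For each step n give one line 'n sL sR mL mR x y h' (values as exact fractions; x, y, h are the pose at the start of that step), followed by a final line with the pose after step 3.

n=0: pose=(-4,-3,S); sL=50/37, sR=1; mL=1/2, mR=-13/74; mL+mR=12/37 → advance +1; mR−mL=-25/37 → turn -1·90°
n=1: pose=(-4,-4,W); sL=200/257, sR=200/257; mL=100/257, mR=0; mL+mR=100/257 → advance +1; mR−mL=-100/257 → turn -1·90°
n=2: pose=(-5,-4,N); sL=100/117, sR=100/89; mL=50/89, mR=1400/10413; mL+mR=7250/10413 → advance +1; mR−mL=-50/117 → turn -1·90°
n=3: pose=(-5,-3,E); sL=8/5, sR=200/121; mL=100/121, mR=16/605; mL+mR=516/605 → advance +1; mR−mL=-4/5 → turn -1·90°

0 50/37 1 1/2 -13/74 -4 -3 S
1 200/257 200/257 100/257 0 -4 -4 W
2 100/117 100/89 50/89 1400/10413 -5 -4 N
3 8/5 200/121 100/121 16/605 -5 -3 E
final -4 -3 S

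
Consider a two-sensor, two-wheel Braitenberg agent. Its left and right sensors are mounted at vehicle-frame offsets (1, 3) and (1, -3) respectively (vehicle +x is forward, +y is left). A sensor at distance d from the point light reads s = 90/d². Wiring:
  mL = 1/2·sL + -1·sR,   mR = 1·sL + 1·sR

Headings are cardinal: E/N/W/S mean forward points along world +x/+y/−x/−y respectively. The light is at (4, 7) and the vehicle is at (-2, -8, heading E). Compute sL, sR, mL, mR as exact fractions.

left sensor world pos  = (-1, -5); dL² = 169
right sensor world pos = (-1, -11); dR² = 349
sL = 90/169 = 90/169
sR = 90/349 = 90/349
mL = 1/2·sL + -1·sR = 495/58981
mR = 1·sL + 1·sR = 46620/58981

90/169 90/349 495/58981 46620/58981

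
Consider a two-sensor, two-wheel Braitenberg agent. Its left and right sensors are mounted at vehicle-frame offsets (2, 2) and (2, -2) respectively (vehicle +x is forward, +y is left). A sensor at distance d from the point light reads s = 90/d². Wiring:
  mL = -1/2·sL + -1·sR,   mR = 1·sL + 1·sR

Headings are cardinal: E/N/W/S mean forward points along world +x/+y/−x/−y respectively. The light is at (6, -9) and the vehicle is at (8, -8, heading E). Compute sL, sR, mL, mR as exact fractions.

18/5 90/17 -603/85 756/85

left sensor world pos  = (10, -6); dL² = 25
right sensor world pos = (10, -10); dR² = 17
sL = 90/25 = 18/5
sR = 90/17 = 90/17
mL = -1/2·sL + -1·sR = -603/85
mR = 1·sL + 1·sR = 756/85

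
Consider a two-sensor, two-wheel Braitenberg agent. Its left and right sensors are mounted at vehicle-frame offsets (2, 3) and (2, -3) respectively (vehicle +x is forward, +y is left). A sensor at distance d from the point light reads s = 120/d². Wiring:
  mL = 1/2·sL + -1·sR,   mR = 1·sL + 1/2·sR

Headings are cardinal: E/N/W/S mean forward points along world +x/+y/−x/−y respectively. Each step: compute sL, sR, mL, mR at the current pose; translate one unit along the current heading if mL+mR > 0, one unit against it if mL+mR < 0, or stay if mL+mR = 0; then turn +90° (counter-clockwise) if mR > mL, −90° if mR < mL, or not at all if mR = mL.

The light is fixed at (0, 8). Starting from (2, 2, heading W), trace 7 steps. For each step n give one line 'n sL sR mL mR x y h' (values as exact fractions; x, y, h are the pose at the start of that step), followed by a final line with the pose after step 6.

n=0: pose=(2,2,W); sL=40/27, sR=40/3; mL=-340/27, mR=220/27; mL+mR=-40/9 → advance -1; mR−mL=560/27 → turn +1·90°
n=1: pose=(3,2,S); sL=6/5, sR=15/8; mL=-51/40, mR=171/80; mL+mR=69/80 → advance +1; mR−mL=273/80 → turn +1·90°
n=2: pose=(3,1,E); sL=120/41, sR=24/25; mL=516/1025, mR=3492/1025; mL+mR=4008/1025 → advance +1; mR−mL=2976/1025 → turn +1·90°
n=3: pose=(4,1,N); sL=60/13, sR=60/37; mL=330/481, mR=2610/481; mL+mR=2940/481 → advance +1; mR−mL=2280/481 → turn +1·90°
n=4: pose=(4,2,W); sL=24/17, sR=120/13; mL=-1884/221, mR=1332/221; mL+mR=-552/221 → advance -1; mR−mL=3216/221 → turn +1·90°
n=5: pose=(5,2,S); sL=15/16, sR=30/17; mL=-705/544, mR=495/272; mL+mR=285/544 → advance +1; mR−mL=1695/544 → turn +1·90°
n=6: pose=(5,1,E); sL=24/13, sR=120/149; mL=228/1937, mR=4356/1937; mL+mR=4584/1937 → advance +1; mR−mL=4128/1937 → turn +1·90°

0 40/27 40/3 -340/27 220/27 2 2 W
1 6/5 15/8 -51/40 171/80 3 2 S
2 120/41 24/25 516/1025 3492/1025 3 1 E
3 60/13 60/37 330/481 2610/481 4 1 N
4 24/17 120/13 -1884/221 1332/221 4 2 W
5 15/16 30/17 -705/544 495/272 5 2 S
6 24/13 120/149 228/1937 4356/1937 5 1 E
final 6 1 N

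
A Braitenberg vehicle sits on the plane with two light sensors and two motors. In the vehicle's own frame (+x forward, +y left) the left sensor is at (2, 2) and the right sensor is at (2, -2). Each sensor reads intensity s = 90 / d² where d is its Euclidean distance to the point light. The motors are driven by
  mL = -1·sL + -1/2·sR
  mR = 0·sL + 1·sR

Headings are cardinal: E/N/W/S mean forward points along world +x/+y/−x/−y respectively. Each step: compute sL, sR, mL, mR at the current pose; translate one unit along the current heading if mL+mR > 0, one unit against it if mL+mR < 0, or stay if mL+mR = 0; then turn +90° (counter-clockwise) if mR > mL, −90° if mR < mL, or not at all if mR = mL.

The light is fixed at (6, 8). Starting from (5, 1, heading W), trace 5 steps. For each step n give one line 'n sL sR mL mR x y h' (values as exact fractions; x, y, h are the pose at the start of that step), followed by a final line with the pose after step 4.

0 1 45/17 -79/34 45/17 5 1 W
1 10/9 90/97 -1375/873 90/97 4 1 S
2 45/8 45/32 -405/64 45/32 4 2 E
3 90/41 90/17 -3375/697 90/17 3 2 N
4 45/37 45/17 -3195/1258 45/17 3 3 W
final 2 3 S

n=0: pose=(5,1,W); sL=1, sR=45/17; mL=-79/34, mR=45/17; mL+mR=11/34 → advance +1; mR−mL=169/34 → turn +1·90°
n=1: pose=(4,1,S); sL=10/9, sR=90/97; mL=-1375/873, mR=90/97; mL+mR=-565/873 → advance -1; mR−mL=2185/873 → turn +1·90°
n=2: pose=(4,2,E); sL=45/8, sR=45/32; mL=-405/64, mR=45/32; mL+mR=-315/64 → advance -1; mR−mL=495/64 → turn +1·90°
n=3: pose=(3,2,N); sL=90/41, sR=90/17; mL=-3375/697, mR=90/17; mL+mR=315/697 → advance +1; mR−mL=7065/697 → turn +1·90°
n=4: pose=(3,3,W); sL=45/37, sR=45/17; mL=-3195/1258, mR=45/17; mL+mR=135/1258 → advance +1; mR−mL=6525/1258 → turn +1·90°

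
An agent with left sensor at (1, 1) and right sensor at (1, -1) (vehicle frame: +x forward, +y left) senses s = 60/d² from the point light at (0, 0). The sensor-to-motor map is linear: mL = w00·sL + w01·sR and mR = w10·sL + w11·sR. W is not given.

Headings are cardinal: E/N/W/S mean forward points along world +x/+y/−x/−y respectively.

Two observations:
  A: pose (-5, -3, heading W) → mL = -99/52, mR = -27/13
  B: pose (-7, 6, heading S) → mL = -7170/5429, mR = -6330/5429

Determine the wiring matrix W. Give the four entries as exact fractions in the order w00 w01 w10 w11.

-1 -1/2 -1/2 -1

obs A: pose=(-5,-3,W) → sL=15/13, sR=3/2, mL=-99/52, mR=-27/13
obs B: pose=(-7,6,S) → sL=60/61, sR=60/89, mL=-7170/5429, mR=-6330/5429
sensor matrix S = [[15/13, 3/2], [60/61, 60/89]]; det S = -49230/70577
solve [mL_A; mL_B] = S·[w00; w01] and [mR_A; mR_B] = S·[w10; w11]:
  w00 = -1, w01 = -1/2, w10 = -1/2, w11 = -1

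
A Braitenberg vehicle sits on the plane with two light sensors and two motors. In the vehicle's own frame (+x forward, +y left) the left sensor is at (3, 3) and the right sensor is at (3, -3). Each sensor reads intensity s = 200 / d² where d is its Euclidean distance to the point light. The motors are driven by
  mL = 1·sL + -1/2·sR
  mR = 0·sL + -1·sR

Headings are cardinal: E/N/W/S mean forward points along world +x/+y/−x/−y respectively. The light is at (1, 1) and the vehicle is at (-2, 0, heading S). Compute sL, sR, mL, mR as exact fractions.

left sensor world pos  = (1, -3); dL² = 16
right sensor world pos = (-5, -3); dR² = 52
sL = 200/16 = 25/2
sR = 200/52 = 50/13
mL = 1·sL + -1/2·sR = 275/26
mR = 0·sL + -1·sR = -50/13

25/2 50/13 275/26 -50/13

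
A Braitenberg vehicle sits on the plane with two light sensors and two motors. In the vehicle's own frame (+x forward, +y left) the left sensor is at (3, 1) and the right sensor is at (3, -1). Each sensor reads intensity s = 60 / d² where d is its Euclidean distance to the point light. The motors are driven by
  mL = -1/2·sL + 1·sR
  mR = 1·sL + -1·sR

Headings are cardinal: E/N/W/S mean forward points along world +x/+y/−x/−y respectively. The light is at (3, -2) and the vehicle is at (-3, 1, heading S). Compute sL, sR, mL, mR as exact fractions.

12/5 60/49 6/245 288/245

left sensor world pos  = (-2, -2); dL² = 25
right sensor world pos = (-4, -2); dR² = 49
sL = 60/25 = 12/5
sR = 60/49 = 60/49
mL = -1/2·sL + 1·sR = 6/245
mR = 1·sL + -1·sR = 288/245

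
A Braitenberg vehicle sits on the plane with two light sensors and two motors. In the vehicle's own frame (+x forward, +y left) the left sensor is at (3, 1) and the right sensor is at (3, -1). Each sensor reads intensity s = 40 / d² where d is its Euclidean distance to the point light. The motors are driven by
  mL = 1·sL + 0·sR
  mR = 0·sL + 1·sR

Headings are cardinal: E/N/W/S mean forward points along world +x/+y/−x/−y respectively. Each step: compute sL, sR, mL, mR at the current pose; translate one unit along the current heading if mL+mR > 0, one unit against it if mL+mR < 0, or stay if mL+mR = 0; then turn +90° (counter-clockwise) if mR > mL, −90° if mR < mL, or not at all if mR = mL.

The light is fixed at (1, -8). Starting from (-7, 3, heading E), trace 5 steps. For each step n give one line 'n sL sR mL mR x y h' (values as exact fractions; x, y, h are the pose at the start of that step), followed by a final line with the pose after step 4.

0 40/169 8/25 40/169 8/25 -7 3 E
1 2/13 5/29 2/13 5/29 -6 3 N
2 40/221 40/269 40/221 40/269 -6 4 W
3 20/153 20/137 20/153 20/137 -7 4 N
4 8/53 40/317 8/53 40/317 -7 5 W
final -8 5 N

n=0: pose=(-7,3,E); sL=40/169, sR=8/25; mL=40/169, mR=8/25; mL+mR=2352/4225 → advance +1; mR−mL=352/4225 → turn +1·90°
n=1: pose=(-6,3,N); sL=2/13, sR=5/29; mL=2/13, mR=5/29; mL+mR=123/377 → advance +1; mR−mL=7/377 → turn +1·90°
n=2: pose=(-6,4,W); sL=40/221, sR=40/269; mL=40/221, mR=40/269; mL+mR=19600/59449 → advance +1; mR−mL=-1920/59449 → turn -1·90°
n=3: pose=(-7,4,N); sL=20/153, sR=20/137; mL=20/153, mR=20/137; mL+mR=5800/20961 → advance +1; mR−mL=320/20961 → turn +1·90°
n=4: pose=(-7,5,W); sL=8/53, sR=40/317; mL=8/53, mR=40/317; mL+mR=4656/16801 → advance +1; mR−mL=-416/16801 → turn -1·90°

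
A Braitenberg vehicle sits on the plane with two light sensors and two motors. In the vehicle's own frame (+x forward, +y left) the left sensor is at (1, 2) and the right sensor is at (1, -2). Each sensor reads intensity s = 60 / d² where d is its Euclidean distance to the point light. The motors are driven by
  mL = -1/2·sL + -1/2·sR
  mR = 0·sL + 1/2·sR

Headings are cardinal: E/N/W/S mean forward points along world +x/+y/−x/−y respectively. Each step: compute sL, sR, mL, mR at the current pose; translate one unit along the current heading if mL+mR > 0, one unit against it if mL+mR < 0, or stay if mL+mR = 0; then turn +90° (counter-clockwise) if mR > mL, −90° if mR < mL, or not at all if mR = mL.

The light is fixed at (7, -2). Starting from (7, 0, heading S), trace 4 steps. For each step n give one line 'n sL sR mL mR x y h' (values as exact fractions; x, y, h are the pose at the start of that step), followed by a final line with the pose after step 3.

n=0: pose=(7,0,S); sL=12, sR=12; mL=-12, mR=6; mL+mR=-6 → advance -1; mR−mL=18 → turn +1·90°
n=1: pose=(7,1,E); sL=30/13, sR=30; mL=-210/13, mR=15; mL+mR=-15/13 → advance -1; mR−mL=405/13 → turn +1·90°
n=2: pose=(6,1,N); sL=12/5, sR=60/17; mL=-252/85, mR=30/17; mL+mR=-6/5 → advance -1; mR−mL=402/85 → turn +1·90°
n=3: pose=(6,0,W); sL=15, sR=3; mL=-9, mR=3/2; mL+mR=-15/2 → advance -1; mR−mL=21/2 → turn +1·90°

0 12 12 -12 6 7 0 S
1 30/13 30 -210/13 15 7 1 E
2 12/5 60/17 -252/85 30/17 6 1 N
3 15 3 -9 3/2 6 0 W
final 7 0 S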